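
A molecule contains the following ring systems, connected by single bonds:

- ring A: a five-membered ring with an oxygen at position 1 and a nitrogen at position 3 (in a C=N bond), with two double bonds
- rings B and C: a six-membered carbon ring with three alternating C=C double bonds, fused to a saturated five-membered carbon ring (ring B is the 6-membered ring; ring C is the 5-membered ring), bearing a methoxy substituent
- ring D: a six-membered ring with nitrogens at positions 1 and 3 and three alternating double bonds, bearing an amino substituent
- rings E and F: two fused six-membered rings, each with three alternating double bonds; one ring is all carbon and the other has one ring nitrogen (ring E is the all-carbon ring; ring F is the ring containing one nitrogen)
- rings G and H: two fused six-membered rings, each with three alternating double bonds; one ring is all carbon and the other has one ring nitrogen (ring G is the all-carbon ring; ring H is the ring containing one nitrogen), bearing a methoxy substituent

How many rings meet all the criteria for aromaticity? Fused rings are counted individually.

7

Ring A is fully conjugated (every ring atom contributes a p orbital); 2 ring double bonds (4 π electrons) plus a heteroatom lone pair (2) give 6 π electrons. That satisfies 4n+2 with n=1, so ring A is aromatic (oxazole).
Ring B is fully conjugated (every ring atom contributes a p orbital); 3 ring double bonds give 6 π electrons. Since 6 = 4n+2 (n=1), ring B is aromatic (benzene ring).
Ring C has three sp³ carbons, so it is not fully conjugated — not aromatic (cyclopentane ring).
Ring D is planar and fully conjugated; 3 ring double bonds give 6 π electrons. That satisfies 4n+2 with n=1, so ring D is aromatic (pyrimidine).
Rings E and F form a fused bicyclic system (with one nitrogen) with 10 sp² atoms and 10 π electrons from ring double bonds. 10 = 4(2)+2, so the system is aromatic and both rings count as aromatic (quinoline).
Rings G and H form a fused bicyclic system (with one nitrogen) with 10 sp² atoms and 10 π electrons from ring double bonds. 10 = 4(2)+2, so the system is aromatic and both rings count as aromatic (quinoline).
Aromatic: A, B, D, E, F, G, H. Total: 7.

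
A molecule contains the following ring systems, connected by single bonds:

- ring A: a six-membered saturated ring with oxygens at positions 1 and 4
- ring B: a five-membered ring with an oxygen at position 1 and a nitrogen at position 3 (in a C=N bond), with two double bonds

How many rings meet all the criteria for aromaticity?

1

Ring A has only sp³ atoms, so it is not fully conjugated — not aromatic (1,4-dioxane).
Ring B is fully conjugated (every ring atom contributes a p orbital); 2 ring double bonds (4 π electrons) plus a heteroatom lone pair (2) give 6 π electrons. 6 = 4(1)+2, so ring B is aromatic (oxazole).
Aromatic: B. Total: 1.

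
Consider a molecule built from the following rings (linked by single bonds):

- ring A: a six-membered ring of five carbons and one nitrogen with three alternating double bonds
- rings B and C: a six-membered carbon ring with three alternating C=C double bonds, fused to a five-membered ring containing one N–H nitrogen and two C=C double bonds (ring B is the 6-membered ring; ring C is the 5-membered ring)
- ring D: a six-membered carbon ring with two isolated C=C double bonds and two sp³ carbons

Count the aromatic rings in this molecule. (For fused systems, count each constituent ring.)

Ring A is planar and fully conjugated; 3 ring double bonds give 6 π electrons. That satisfies 4n+2 with n=1, so ring A is aromatic (pyridine).
Rings B and C form a fused bicyclic system (with one N–H) with 9 sp² atoms and 10 π electrons from ring double bonds plus a heteroatom lone pair. 10 = 4(2)+2, so the system is aromatic and both rings count as aromatic (indole).
Ring D has two sp³ carbons, so it is not fully conjugated — not aromatic (1,4-cyclohexadiene).
Aromatic: A, B, C. Total: 3.

3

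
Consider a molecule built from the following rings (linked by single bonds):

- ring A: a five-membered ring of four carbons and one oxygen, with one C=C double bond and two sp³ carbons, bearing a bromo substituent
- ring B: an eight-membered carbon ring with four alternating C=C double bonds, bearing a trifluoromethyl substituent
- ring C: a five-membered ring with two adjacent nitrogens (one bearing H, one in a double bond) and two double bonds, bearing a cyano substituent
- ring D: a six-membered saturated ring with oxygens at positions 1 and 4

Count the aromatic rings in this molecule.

Ring A has two sp³ carbons, so it is not fully conjugated — not aromatic (2,3-dihydrofuran).
Ring B has only sp² ring atoms; a planar conformation would have a fully conjugated π system of 8 electrons. But 8 = 4(2), which is 4n not 4n+2, so ring B is not aromatic (cyclooctatetraene) — cyclooctatetraene distorts into a non-planar tub to avoid antiaromaticity.
Ring C is planar and fully conjugated; 2 ring double bonds (4 π electrons) plus a heteroatom lone pair (2) give 6 π electrons. Since 6 = 4n+2 (n=1), ring C is aromatic (pyrazole).
Ring D has only sp³ atoms, so it is not fully conjugated — not aromatic (1,4-dioxane).
Aromatic: C. Total: 1.

1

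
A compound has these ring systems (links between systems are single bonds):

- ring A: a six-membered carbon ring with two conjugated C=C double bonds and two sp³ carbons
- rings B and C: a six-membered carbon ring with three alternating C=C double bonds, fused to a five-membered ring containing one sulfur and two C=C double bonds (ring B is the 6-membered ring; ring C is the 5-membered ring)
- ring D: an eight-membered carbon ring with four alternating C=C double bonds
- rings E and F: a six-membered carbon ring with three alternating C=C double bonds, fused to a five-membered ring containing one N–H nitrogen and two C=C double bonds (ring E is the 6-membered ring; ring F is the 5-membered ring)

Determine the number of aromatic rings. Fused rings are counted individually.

Ring A has two sp³ carbons, so it is not fully conjugated — not aromatic (1,3-cyclohexadiene).
Rings B and C form a fused bicyclic system (with one sulfur) with 9 sp² atoms and 10 π electrons from ring double bonds plus a heteroatom lone pair. 10 = 4(2)+2, so the system is aromatic and both rings count as aromatic (benzothiophene).
Ring D has only sp² ring atoms; a planar conformation would have a fully conjugated π system of 8 electrons. But 8 = 4(2), which is 4n not 4n+2, so ring D is not aromatic (cyclooctatetraene) — cyclooctatetraene distorts into a non-planar tub to avoid antiaromaticity.
Rings E and F form a fused bicyclic system (with one N–H) with 9 sp² atoms and 10 π electrons from ring double bonds plus a heteroatom lone pair. 10 = 4(2)+2, so the system is aromatic and both rings count as aromatic (indole).
Aromatic: B, C, E, F. Total: 4.

4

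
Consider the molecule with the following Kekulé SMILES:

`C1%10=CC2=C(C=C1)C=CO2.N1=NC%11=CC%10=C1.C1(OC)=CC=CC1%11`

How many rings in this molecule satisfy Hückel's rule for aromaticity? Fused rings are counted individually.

3

The SMILES encodes a six-membered carbon ring with three alternating C=C double bonds, fused to a five-membered ring containing one oxygen and two C=C double bonds; a six-membered ring with two adjacent nitrogens and three alternating double bonds; a five-membered carbon ring with two conjugated C=C double bonds and one sp³ carbon.
The fused 6/5-membered bicyclic (with one oxygen) is a single π system with 9 sp² atoms and 10 π electrons from ring double bonds plus a heteroatom lone pair. 10 = 4(2)+2, so the system is aromatic and both rings count as aromatic (benzofuran).
The 6-membered ring with two nitrogens (1,2) is planar and fully conjugated; 3 ring double bonds give 6 π electrons. Since 6 = 4n+2 (n=1), it is aromatic (pyridazine).
The 5-membered ring has one sp³ carbon, so it is not fully conjugated — not aromatic (cyclopentadiene).
3 of the 4 rings are aromatic. Total: 3.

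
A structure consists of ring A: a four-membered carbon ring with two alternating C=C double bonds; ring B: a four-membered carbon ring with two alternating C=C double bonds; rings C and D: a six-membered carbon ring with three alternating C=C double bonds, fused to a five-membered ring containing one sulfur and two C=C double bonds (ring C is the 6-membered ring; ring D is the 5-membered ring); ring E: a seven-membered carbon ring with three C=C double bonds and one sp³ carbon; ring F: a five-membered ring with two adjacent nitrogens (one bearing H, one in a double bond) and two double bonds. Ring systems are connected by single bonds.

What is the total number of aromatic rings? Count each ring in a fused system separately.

Ring A has only sp² ring atoms; a planar conformation would have a fully conjugated π system of 4 electrons. But 4 = 4(1), which is 4n not 4n+2, so ring A is not aromatic (cyclobutadiene) — cyclobutadiene is antiaromatic and distorts to a rectangle.
Ring B has only sp² ring atoms; a planar conformation would have a fully conjugated π system of 4 electrons. But 4 = 4(1), which is 4n not 4n+2, so ring B is not aromatic (cyclobutadiene) — cyclobutadiene is antiaromatic and distorts to a rectangle.
Rings C and D form a fused bicyclic system (with one sulfur) with 9 sp² atoms and 10 π electrons from ring double bonds plus a heteroatom lone pair. 10 = 4(2)+2, so the system is aromatic and both rings count as aromatic (benzothiophene).
Ring E has one sp³ carbon, so it is not fully conjugated — not aromatic (cycloheptatriene).
Ring F is planar and fully conjugated; 2 ring double bonds (4 π electrons) plus a heteroatom lone pair (2) give 6 π electrons. Since 6 = 4n+2 (n=1), ring F is aromatic (pyrazole).
Aromatic: C, D, F. Total: 3.

3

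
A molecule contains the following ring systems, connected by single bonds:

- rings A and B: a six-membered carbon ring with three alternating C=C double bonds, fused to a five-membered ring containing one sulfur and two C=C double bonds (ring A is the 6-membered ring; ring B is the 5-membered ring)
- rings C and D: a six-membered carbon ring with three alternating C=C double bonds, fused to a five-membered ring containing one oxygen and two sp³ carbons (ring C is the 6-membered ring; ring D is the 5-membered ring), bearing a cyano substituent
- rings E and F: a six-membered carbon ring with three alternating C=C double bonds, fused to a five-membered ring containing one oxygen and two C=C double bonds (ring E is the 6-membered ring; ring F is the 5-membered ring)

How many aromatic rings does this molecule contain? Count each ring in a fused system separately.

Rings A and B form a fused bicyclic system (with one sulfur) with 9 sp² atoms and 10 π electrons from ring double bonds plus a heteroatom lone pair. 10 = 4(2)+2, so the system is aromatic and both rings count as aromatic (benzothiophene).
Ring C has a continuous p-orbital overlap around the ring; 3 ring double bonds give 6 π electrons. That satisfies 4n+2 with n=1, so ring C is aromatic (benzene ring).
Ring D has two sp³ carbons, so it is not fully conjugated — not aromatic (oxolane ring).
Rings E and F form a fused bicyclic system (with one oxygen) with 9 sp² atoms and 10 π electrons from ring double bonds plus a heteroatom lone pair. 10 = 4(2)+2, so the system is aromatic and both rings count as aromatic (benzofuran).
Aromatic: A, B, C, E, F. Total: 5.

5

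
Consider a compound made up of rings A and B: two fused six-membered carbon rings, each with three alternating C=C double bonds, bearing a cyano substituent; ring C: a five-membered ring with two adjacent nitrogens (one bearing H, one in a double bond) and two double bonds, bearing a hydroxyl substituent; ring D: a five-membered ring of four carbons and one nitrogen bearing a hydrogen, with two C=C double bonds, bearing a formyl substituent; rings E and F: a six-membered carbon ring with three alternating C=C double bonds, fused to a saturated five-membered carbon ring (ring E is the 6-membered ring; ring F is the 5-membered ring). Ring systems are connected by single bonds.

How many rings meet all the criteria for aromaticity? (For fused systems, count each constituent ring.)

5

Rings A and B form a fused bicyclic system with 10 sp² atoms and 10 π electrons from ring double bonds. 10 = 4(2)+2, so the system is aromatic and both rings count as aromatic (naphthalene).
Ring C is fully conjugated (every ring atom contributes a p orbital); 2 ring double bonds (4 π electrons) plus a heteroatom lone pair (2) give 6 π electrons. Since 6 = 4n+2 (n=1), ring C is aromatic (pyrazole).
Ring D has a continuous p-orbital overlap around the ring; 2 ring double bonds (4 π electrons) plus a heteroatom lone pair (2) give 6 π electrons. That satisfies 4n+2 with n=1, so ring D is aromatic (pyrrole).
Ring E is fully conjugated (every ring atom contributes a p orbital); 3 ring double bonds give 6 π electrons. That satisfies 4n+2 with n=1, so ring E is aromatic (benzene ring).
Ring F has three sp³ carbons, so it is not fully conjugated — not aromatic (cyclopentane ring).
Aromatic: A, B, C, D, E. Total: 5.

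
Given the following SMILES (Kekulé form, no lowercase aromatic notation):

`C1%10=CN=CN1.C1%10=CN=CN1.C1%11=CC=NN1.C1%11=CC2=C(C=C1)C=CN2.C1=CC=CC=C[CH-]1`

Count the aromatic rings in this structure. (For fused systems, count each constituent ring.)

5

The SMILES encodes a five-membered ring with nitrogens at positions 1 and 3 (one bearing H, one in a C=N bond) and two double bonds; a five-membered ring with nitrogens at positions 1 and 3 (one bearing H, one in a C=N bond) and two double bonds; a five-membered ring with two adjacent nitrogens (one bearing H, one in a double bond) and two double bonds; a six-membered carbon ring with three alternating C=C double bonds, fused to a five-membered ring containing one N–H nitrogen and two C=C double bonds; a seven-membered all-carbon ring bearing a negative charge on one carbon, with three C=C double bonds.
The 5-membered ring with two nitrogens (one N–H, one =N–) has a continuous p-orbital overlap around the ring; 2 ring double bonds (4 π electrons) plus a heteroatom lone pair (2) give 6 π electrons. That satisfies 4n+2 with n=1, so it is aromatic (imidazole).
The second 5-membered ring with two nitrogens (one N–H, one =N–) has a continuous p-orbital overlap around the ring; 2 ring double bonds (4 π electrons) plus a heteroatom lone pair (2) give 6 π electrons. 6 = 4(1)+2, so it is aromatic (imidazole).
The 5-membered ring with two adjacent nitrogens (one N–H, one =N–) has a continuous p-orbital overlap around the ring; 2 ring double bonds (4 π electrons) plus a heteroatom lone pair (2) give 6 π electrons. That satisfies 4n+2 with n=1, so it is aromatic (pyrazole).
The fused 6/5-membered bicyclic (with one N–H) is a single π system with 9 sp² atoms and 10 π electrons from ring double bonds plus a heteroatom lone pair. 10 = 4(2)+2, so the system is aromatic and both rings count as aromatic (indole).
The 7-membered ring has only sp² ring atoms; a planar conformation would have a fully conjugated π system of 8 electrons. But 8 = 4(2), which is 4n not 4n+2, so it is not aromatic (cycloheptatrienyl anion).
5 of the 6 rings are aromatic. Total: 5.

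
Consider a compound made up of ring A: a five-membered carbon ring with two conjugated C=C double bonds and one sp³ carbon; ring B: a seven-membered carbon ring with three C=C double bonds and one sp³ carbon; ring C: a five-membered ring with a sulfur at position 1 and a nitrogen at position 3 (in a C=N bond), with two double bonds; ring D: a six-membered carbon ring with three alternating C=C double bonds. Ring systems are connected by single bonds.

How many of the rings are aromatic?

2

Ring A has one sp³ carbon, so it is not fully conjugated — not aromatic (cyclopentadiene).
Ring B has one sp³ carbon, so it is not fully conjugated — not aromatic (cycloheptatriene).
Ring C has a continuous p-orbital overlap around the ring; 2 ring double bonds (4 π electrons) plus a heteroatom lone pair (2) give 6 π electrons. That satisfies 4n+2 with n=1, so ring C is aromatic (thiazole).
Ring D is fully conjugated (every ring atom contributes a p orbital); 3 ring double bonds give 6 π electrons. 6 = 4(1)+2, so ring D is aromatic (benzene).
Aromatic: C, D. Total: 2.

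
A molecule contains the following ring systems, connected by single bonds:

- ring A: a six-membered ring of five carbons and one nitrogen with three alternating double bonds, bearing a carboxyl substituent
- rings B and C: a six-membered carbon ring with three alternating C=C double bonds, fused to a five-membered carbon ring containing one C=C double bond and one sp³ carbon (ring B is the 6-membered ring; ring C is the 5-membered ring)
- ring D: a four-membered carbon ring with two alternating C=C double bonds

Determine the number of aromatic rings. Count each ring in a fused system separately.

Ring A is planar and fully conjugated; 3 ring double bonds give 6 π electrons. That satisfies 4n+2 with n=1, so ring A is aromatic (pyridine).
Ring B is planar and fully conjugated; 3 ring double bonds give 6 π electrons. 6 = 4(1)+2, so ring B is aromatic (benzene ring).
Ring C has one sp³ carbon, so it is not fully conjugated — not aromatic (cyclopentene ring).
Ring D has only sp² ring atoms; a planar conformation would have a fully conjugated π system of 4 electrons. But 4 = 4(1), which is 4n not 4n+2, so ring D is not aromatic (cyclobutadiene) — cyclobutadiene is antiaromatic and distorts to a rectangle.
Aromatic: A, B. Total: 2.

2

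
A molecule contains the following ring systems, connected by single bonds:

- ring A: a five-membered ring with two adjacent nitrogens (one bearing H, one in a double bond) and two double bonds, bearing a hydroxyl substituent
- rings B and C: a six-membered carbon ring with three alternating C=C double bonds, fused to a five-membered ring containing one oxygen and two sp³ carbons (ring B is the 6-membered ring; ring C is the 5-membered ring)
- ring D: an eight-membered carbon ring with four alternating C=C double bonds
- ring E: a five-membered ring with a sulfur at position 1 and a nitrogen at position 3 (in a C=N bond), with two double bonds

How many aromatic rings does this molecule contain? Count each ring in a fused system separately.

3

Ring A is planar and fully conjugated; 2 ring double bonds (4 π electrons) plus a heteroatom lone pair (2) give 6 π electrons. 6 = 4(1)+2, so ring A is aromatic (pyrazole).
Ring B is fully conjugated (every ring atom contributes a p orbital); 3 ring double bonds give 6 π electrons. That satisfies 4n+2 with n=1, so ring B is aromatic (benzene ring).
Ring C has two sp³ carbons, so it is not fully conjugated — not aromatic (oxolane ring).
Ring D has only sp² ring atoms; a planar conformation would have a fully conjugated π system of 8 electrons. But 8 = 4(2), which is 4n not 4n+2, so ring D is not aromatic (cyclooctatetraene) — cyclooctatetraene distorts into a non-planar tub to avoid antiaromaticity.
Ring E has a continuous p-orbital overlap around the ring; 2 ring double bonds (4 π electrons) plus a heteroatom lone pair (2) give 6 π electrons. Since 6 = 4n+2 (n=1), ring E is aromatic (thiazole).
Aromatic: A, B, E. Total: 3.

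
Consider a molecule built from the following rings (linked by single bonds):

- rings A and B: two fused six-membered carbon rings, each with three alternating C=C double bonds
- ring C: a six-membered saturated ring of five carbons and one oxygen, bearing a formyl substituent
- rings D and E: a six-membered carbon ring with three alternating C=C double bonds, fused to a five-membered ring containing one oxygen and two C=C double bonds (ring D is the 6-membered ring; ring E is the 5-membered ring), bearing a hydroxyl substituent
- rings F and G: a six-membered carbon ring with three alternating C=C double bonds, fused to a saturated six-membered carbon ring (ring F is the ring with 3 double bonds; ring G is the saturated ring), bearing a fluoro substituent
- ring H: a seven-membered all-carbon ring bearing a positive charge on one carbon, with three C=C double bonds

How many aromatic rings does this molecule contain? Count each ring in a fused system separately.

Rings A and B form a fused bicyclic system with 10 sp² atoms and 10 π electrons from ring double bonds. 10 = 4(2)+2, so the system is aromatic and both rings count as aromatic (naphthalene).
Ring C has only sp³ atoms, so it is not fully conjugated — not aromatic (tetrahydropyran).
Rings D and E form a fused bicyclic system (with one oxygen) with 9 sp² atoms and 10 π electrons from ring double bonds plus a heteroatom lone pair. 10 = 4(2)+2, so the system is aromatic and both rings count as aromatic (benzofuran).
Ring F is fully conjugated (every ring atom contributes a p orbital); 3 ring double bonds give 6 π electrons. Since 6 = 4n+2 (n=1), ring F is aromatic (benzene ring).
Ring G has four sp³ carbons, so it is not fully conjugated — not aromatic (cyclohexane ring).
Ring H has a continuous p-orbital overlap around the ring; 3 ring double bonds (6 π electrons) plus the carbocation's empty p orbital (0, but keeps the ring conjugated) give 6 π electrons. Since 6 = 4n+2 (n=1), ring H is aromatic (tropylium cation).
Aromatic: A, B, D, E, F, H. Total: 6.

6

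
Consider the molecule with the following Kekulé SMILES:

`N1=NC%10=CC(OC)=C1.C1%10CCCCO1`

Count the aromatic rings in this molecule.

1

The SMILES encodes a six-membered ring with two adjacent nitrogens and three alternating double bonds; a six-membered saturated ring of five carbons and one oxygen.
The 6-membered ring with two nitrogens (1,2) is planar and fully conjugated; 3 ring double bonds give 6 π electrons. Since 6 = 4n+2 (n=1), it is aromatic (pyridazine).
The 6-membered ring with one oxygen has only sp³ atoms, so it is not fully conjugated — not aromatic (tetrahydropyran).
1 of the 2 rings is aromatic. Total: 1.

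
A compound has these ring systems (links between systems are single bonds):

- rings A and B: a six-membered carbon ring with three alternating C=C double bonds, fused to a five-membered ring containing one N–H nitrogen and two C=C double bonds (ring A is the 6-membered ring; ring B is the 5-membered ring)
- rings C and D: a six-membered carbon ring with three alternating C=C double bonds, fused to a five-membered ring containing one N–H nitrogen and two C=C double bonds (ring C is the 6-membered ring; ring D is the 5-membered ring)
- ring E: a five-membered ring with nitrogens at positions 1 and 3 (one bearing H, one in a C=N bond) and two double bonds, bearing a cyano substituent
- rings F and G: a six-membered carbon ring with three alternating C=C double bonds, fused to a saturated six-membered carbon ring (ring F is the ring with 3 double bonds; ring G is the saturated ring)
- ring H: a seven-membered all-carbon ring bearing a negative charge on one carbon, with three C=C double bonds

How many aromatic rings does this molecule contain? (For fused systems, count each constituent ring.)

6

Rings A and B form a fused bicyclic system (with one N–H) with 9 sp² atoms and 10 π electrons from ring double bonds plus a heteroatom lone pair. 10 = 4(2)+2, so the system is aromatic and both rings count as aromatic (indole).
Rings C and D form a fused bicyclic system (with one N–H) with 9 sp² atoms and 10 π electrons from ring double bonds plus a heteroatom lone pair. 10 = 4(2)+2, so the system is aromatic and both rings count as aromatic (indole).
Ring E has a continuous p-orbital overlap around the ring; 2 ring double bonds (4 π electrons) plus a heteroatom lone pair (2) give 6 π electrons. That satisfies 4n+2 with n=1, so ring E is aromatic (imidazole).
Ring F has a continuous p-orbital overlap around the ring; 3 ring double bonds give 6 π electrons. 6 = 4(1)+2, so ring F is aromatic (benzene ring).
Ring G has four sp³ carbons, so it is not fully conjugated — not aromatic (cyclohexane ring).
Ring H has only sp² ring atoms; a planar conformation would have a fully conjugated π system of 8 electrons. But 8 = 4(2), which is 4n not 4n+2, so ring H is not aromatic (cycloheptatrienyl anion).
Aromatic: A, B, C, D, E, F. Total: 6.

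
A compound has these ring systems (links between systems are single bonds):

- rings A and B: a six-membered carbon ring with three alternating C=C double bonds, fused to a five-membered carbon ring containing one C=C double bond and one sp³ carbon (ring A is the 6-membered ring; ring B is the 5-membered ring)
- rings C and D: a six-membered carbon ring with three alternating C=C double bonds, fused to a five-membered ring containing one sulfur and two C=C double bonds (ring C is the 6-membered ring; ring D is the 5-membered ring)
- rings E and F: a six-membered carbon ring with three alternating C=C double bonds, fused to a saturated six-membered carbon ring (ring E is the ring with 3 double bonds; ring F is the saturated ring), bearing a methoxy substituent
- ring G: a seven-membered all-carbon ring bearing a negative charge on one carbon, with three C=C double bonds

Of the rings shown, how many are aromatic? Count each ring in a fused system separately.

4

Ring A is planar and fully conjugated; 3 ring double bonds give 6 π electrons. That satisfies 4n+2 with n=1, so ring A is aromatic (benzene ring).
Ring B has one sp³ carbon, so it is not fully conjugated — not aromatic (cyclopentene ring).
Rings C and D form a fused bicyclic system (with one sulfur) with 9 sp² atoms and 10 π electrons from ring double bonds plus a heteroatom lone pair. 10 = 4(2)+2, so the system is aromatic and both rings count as aromatic (benzothiophene).
Ring E is planar and fully conjugated; 3 ring double bonds give 6 π electrons. That satisfies 4n+2 with n=1, so ring E is aromatic (benzene ring).
Ring F has four sp³ carbons, so it is not fully conjugated — not aromatic (cyclohexane ring).
Ring G has only sp² ring atoms; a planar conformation would have a fully conjugated π system of 8 electrons. But 8 = 4(2), which is 4n not 4n+2, so ring G is not aromatic (cycloheptatrienyl anion).
Aromatic: A, C, D, E. Total: 4.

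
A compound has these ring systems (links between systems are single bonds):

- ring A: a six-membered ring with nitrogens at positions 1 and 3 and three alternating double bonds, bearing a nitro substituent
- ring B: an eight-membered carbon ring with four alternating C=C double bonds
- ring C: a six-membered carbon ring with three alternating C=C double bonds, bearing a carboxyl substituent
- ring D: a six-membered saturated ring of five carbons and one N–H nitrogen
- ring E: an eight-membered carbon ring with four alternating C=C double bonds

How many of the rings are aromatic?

2

Ring A is planar and fully conjugated; 3 ring double bonds give 6 π electrons. Since 6 = 4n+2 (n=1), ring A is aromatic (pyrimidine).
Ring B has only sp² ring atoms; a planar conformation would have a fully conjugated π system of 8 electrons. But 8 = 4(2), which is 4n not 4n+2, so ring B is not aromatic (cyclooctatetraene) — cyclooctatetraene distorts into a non-planar tub to avoid antiaromaticity.
Ring C has a continuous p-orbital overlap around the ring; 3 ring double bonds give 6 π electrons. That satisfies 4n+2 with n=1, so ring C is aromatic (benzene).
Ring D has only sp³ atoms, so it is not fully conjugated — not aromatic (piperidine).
Ring E has only sp² ring atoms; a planar conformation would have a fully conjugated π system of 8 electrons. But 8 = 4(2), which is 4n not 4n+2, so ring E is not aromatic (cyclooctatetraene) — cyclooctatetraene distorts into a non-planar tub to avoid antiaromaticity.
Aromatic: A, C. Total: 2.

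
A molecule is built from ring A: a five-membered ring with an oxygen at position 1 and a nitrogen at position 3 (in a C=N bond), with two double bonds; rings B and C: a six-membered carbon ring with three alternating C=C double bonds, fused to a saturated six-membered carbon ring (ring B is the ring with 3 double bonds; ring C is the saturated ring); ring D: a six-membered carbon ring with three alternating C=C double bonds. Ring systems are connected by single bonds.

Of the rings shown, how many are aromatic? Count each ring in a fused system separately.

Ring A has a continuous p-orbital overlap around the ring; 2 ring double bonds (4 π electrons) plus a heteroatom lone pair (2) give 6 π electrons. That satisfies 4n+2 with n=1, so ring A is aromatic (oxazole).
Ring B is fully conjugated (every ring atom contributes a p orbital); 3 ring double bonds give 6 π electrons. That satisfies 4n+2 with n=1, so ring B is aromatic (benzene ring).
Ring C has four sp³ carbons, so it is not fully conjugated — not aromatic (cyclohexane ring).
Ring D is fully conjugated (every ring atom contributes a p orbital); 3 ring double bonds give 6 π electrons. 6 = 4(1)+2, so ring D is aromatic (benzene).
Aromatic: A, B, D. Total: 3.

3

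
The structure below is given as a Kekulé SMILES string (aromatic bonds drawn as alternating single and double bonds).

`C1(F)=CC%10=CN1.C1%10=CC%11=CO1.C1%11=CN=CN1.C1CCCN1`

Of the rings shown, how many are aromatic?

The SMILES encodes a five-membered ring of four carbons and one nitrogen bearing a hydrogen, with two C=C double bonds; a five-membered ring of four carbons and one oxygen, with two C=C double bonds; a five-membered ring with nitrogens at positions 1 and 3 (one bearing H, one in a C=N bond) and two double bonds; a five-membered saturated ring of four carbons and one N–H nitrogen.
The 5-membered ring with one N–H is fully conjugated (every ring atom contributes a p orbital); 2 ring double bonds (4 π electrons) plus a heteroatom lone pair (2) give 6 π electrons. Since 6 = 4n+2 (n=1), it is aromatic (pyrrole).
The 5-membered ring with one oxygen is fully conjugated (every ring atom contributes a p orbital); 2 ring double bonds (4 π electrons) plus a heteroatom lone pair (2) give 6 π electrons. Since 6 = 4n+2 (n=1), it is aromatic (furan).
The 5-membered ring with two nitrogens (one N–H, one =N–) is fully conjugated (every ring atom contributes a p orbital); 2 ring double bonds (4 π electrons) plus a heteroatom lone pair (2) give 6 π electrons. Since 6 = 4n+2 (n=1), it is aromatic (imidazole).
The second 5-membered ring with one N–H has only sp³ atoms, so it is not fully conjugated — not aromatic (pyrrolidine).
3 of the 4 rings are aromatic. Total: 3.

3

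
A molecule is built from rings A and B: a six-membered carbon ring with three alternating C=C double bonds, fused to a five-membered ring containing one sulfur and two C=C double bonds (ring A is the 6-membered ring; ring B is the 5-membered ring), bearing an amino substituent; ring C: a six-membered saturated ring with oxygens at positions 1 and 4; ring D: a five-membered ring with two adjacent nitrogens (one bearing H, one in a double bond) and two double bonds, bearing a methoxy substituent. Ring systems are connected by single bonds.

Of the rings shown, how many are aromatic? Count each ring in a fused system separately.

3

Rings A and B form a fused bicyclic system (with one sulfur) with 9 sp² atoms and 10 π electrons from ring double bonds plus a heteroatom lone pair. 10 = 4(2)+2, so the system is aromatic and both rings count as aromatic (benzothiophene).
Ring C has only sp³ atoms, so it is not fully conjugated — not aromatic (1,4-dioxane).
Ring D has a continuous p-orbital overlap around the ring; 2 ring double bonds (4 π electrons) plus a heteroatom lone pair (2) give 6 π electrons. 6 = 4(1)+2, so ring D is aromatic (pyrazole).
Aromatic: A, B, D. Total: 3.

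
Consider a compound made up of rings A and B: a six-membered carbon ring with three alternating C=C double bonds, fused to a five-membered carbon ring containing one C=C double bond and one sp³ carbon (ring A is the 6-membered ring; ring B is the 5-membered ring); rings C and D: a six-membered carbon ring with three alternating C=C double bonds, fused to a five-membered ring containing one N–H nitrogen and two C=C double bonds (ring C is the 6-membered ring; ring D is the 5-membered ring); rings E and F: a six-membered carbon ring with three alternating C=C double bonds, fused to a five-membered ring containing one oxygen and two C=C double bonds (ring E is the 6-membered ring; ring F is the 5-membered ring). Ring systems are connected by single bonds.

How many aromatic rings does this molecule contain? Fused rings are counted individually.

Ring A has a continuous p-orbital overlap around the ring; 3 ring double bonds give 6 π electrons. Since 6 = 4n+2 (n=1), ring A is aromatic (benzene ring).
Ring B has one sp³ carbon, so it is not fully conjugated — not aromatic (cyclopentene ring).
Rings C and D form a fused bicyclic system (with one N–H) with 9 sp² atoms and 10 π electrons from ring double bonds plus a heteroatom lone pair. 10 = 4(2)+2, so the system is aromatic and both rings count as aromatic (indole).
Rings E and F form a fused bicyclic system (with one oxygen) with 9 sp² atoms and 10 π electrons from ring double bonds plus a heteroatom lone pair. 10 = 4(2)+2, so the system is aromatic and both rings count as aromatic (benzofuran).
Aromatic: A, C, D, E, F. Total: 5.

5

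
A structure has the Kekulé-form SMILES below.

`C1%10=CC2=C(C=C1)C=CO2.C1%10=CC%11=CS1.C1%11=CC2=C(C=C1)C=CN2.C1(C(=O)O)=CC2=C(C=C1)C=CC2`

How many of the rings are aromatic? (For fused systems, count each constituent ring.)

The SMILES encodes a six-membered carbon ring with three alternating C=C double bonds, fused to a five-membered ring containing one oxygen and two C=C double bonds; a five-membered ring of four carbons and one sulfur, with two C=C double bonds; a six-membered carbon ring with three alternating C=C double bonds, fused to a five-membered ring containing one N–H nitrogen and two C=C double bonds; a six-membered carbon ring with three alternating C=C double bonds, fused to a five-membered carbon ring containing one C=C double bond and one sp³ carbon.
The fused 6/5-membered bicyclic (with one oxygen) is a single π system with 9 sp² atoms and 10 π electrons from ring double bonds plus a heteroatom lone pair. 10 = 4(2)+2, so the system is aromatic and both rings count as aromatic (benzofuran).
The 5-membered ring with one sulfur is planar and fully conjugated; 2 ring double bonds (4 π electrons) plus a heteroatom lone pair (2) give 6 π electrons. That satisfies 4n+2 with n=1, so it is aromatic (thiophene).
The fused 6/5-membered bicyclic (with one N–H) is a single π system with 9 sp² atoms and 10 π electrons from ring double bonds plus a heteroatom lone pair. 10 = 4(2)+2, so the system is aromatic and both rings count as aromatic (indole).
The 6-membered ring has a continuous p-orbital overlap around the ring; 3 ring double bonds give 6 π electrons. Since 6 = 4n+2 (n=1), it is aromatic (benzene ring).
The 5-membered ring has one sp³ carbon, so it is not fully conjugated — not aromatic (cyclopentene ring).
6 of the 7 rings are aromatic. Total: 6.

6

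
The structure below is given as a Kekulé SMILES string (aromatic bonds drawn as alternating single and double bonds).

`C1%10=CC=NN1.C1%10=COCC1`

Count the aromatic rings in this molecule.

1

The SMILES encodes a five-membered ring with two adjacent nitrogens (one bearing H, one in a double bond) and two double bonds; a five-membered ring of four carbons and one oxygen, with one C=C double bond and two sp³ carbons.
The 5-membered ring with two adjacent nitrogens (one N–H, one =N–) has a continuous p-orbital overlap around the ring; 2 ring double bonds (4 π electrons) plus a heteroatom lone pair (2) give 6 π electrons. That satisfies 4n+2 with n=1, so it is aromatic (pyrazole).
The 5-membered ring with one oxygen has two sp³ carbons, so it is not fully conjugated — not aromatic (2,3-dihydrofuran).
1 of the 2 rings is aromatic. Total: 1.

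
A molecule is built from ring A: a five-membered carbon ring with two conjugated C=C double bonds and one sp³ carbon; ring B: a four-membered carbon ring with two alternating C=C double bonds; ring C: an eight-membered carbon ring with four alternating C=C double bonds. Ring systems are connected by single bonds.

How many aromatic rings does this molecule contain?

0

Ring A has one sp³ carbon, so it is not fully conjugated — not aromatic (cyclopentadiene).
Ring B has only sp² ring atoms; a planar conformation would have a fully conjugated π system of 4 electrons. But 4 = 4(1), which is 4n not 4n+2, so ring B is not aromatic (cyclobutadiene) — cyclobutadiene is antiaromatic and distorts to a rectangle.
Ring C has only sp² ring atoms; a planar conformation would have a fully conjugated π system of 8 electrons. But 8 = 4(2), which is 4n not 4n+2, so ring C is not aromatic (cyclooctatetraene) — cyclooctatetraene distorts into a non-planar tub to avoid antiaromaticity.
No ring is aromatic. Total: 0.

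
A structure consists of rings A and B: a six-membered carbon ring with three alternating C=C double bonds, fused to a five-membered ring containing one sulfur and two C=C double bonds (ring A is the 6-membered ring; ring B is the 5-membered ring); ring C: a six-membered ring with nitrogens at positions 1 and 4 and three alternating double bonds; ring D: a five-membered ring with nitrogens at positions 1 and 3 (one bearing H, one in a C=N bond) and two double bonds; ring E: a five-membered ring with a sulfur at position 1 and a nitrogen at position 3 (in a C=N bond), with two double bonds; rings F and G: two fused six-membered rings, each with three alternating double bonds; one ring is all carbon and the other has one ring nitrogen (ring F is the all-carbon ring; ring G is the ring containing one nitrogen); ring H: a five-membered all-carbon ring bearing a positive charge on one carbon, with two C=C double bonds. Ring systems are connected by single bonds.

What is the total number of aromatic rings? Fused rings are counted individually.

Rings A and B form a fused bicyclic system (with one sulfur) with 9 sp² atoms and 10 π electrons from ring double bonds plus a heteroatom lone pair. 10 = 4(2)+2, so the system is aromatic and both rings count as aromatic (benzothiophene).
Ring C is planar and fully conjugated; 3 ring double bonds give 6 π electrons. Since 6 = 4n+2 (n=1), ring C is aromatic (pyrazine).
Ring D is fully conjugated (every ring atom contributes a p orbital); 2 ring double bonds (4 π electrons) plus a heteroatom lone pair (2) give 6 π electrons. That satisfies 4n+2 with n=1, so ring D is aromatic (imidazole).
Ring E is fully conjugated (every ring atom contributes a p orbital); 2 ring double bonds (4 π electrons) plus a heteroatom lone pair (2) give 6 π electrons. Since 6 = 4n+2 (n=1), ring E is aromatic (thiazole).
Rings F and G form a fused bicyclic system (with one nitrogen) with 10 sp² atoms and 10 π electrons from ring double bonds. 10 = 4(2)+2, so the system is aromatic and both rings count as aromatic (quinoline).
Ring H has only sp² ring atoms; a planar conformation would have a fully conjugated π system of 4 electrons. But 4 = 4(1), which is 4n not 4n+2, so ring H is not aromatic (cyclopentadienyl cation).
Aromatic: A, B, C, D, E, F, G. Total: 7.

7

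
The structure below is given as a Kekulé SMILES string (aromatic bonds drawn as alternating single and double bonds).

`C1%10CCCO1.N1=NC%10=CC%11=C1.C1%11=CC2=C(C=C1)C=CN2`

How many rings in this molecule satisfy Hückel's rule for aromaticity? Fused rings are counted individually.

3

The SMILES encodes a five-membered saturated ring of four carbons and one oxygen; a six-membered ring with two adjacent nitrogens and three alternating double bonds; a six-membered carbon ring with three alternating C=C double bonds, fused to a five-membered ring containing one N–H nitrogen and two C=C double bonds.
The 5-membered ring with one oxygen has only sp³ atoms, so it is not fully conjugated — not aromatic (tetrahydrofuran).
The 6-membered ring with two nitrogens (1,2) has a continuous p-orbital overlap around the ring; 3 ring double bonds give 6 π electrons. Since 6 = 4n+2 (n=1), it is aromatic (pyridazine).
The fused 6/5-membered bicyclic (with one N–H) is a single π system with 9 sp² atoms and 10 π electrons from ring double bonds plus a heteroatom lone pair. 10 = 4(2)+2, so the system is aromatic and both rings count as aromatic (indole).
3 of the 4 rings are aromatic. Total: 3.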